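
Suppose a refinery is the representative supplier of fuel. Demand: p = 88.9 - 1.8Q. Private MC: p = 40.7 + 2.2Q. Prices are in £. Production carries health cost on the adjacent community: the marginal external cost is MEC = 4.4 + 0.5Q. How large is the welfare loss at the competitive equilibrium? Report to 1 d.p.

Market equilibrium (private): 40.7 + 2.2Q = 88.9 - 1.8Q → Q_m = 12.0500.
Social marginal cost = private MC + MEC = 45.1 + 2.7Q.
Set SMC = demand: 45.1 + 2.7Q = 88.9 - 1.8Q → Q* = 9.7333.
Between Q* and Q_m the wedge SMC − demand runs linearly from 0 to MEC(Q_m), so the loss is a triangle.
DWL = ½ × 2.3167 × 10.4250 = 12.0758.

DWL = £12.1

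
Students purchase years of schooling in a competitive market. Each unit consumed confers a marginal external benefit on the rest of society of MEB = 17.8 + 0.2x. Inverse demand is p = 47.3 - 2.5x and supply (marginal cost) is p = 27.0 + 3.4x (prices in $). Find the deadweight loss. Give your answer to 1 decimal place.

DWL = $30.0

Market equilibrium (private): 27.0 + 3.4x = 47.3 - 2.5x → x_m = 3.4407.
Social marginal benefit = demand + MEB = 65.1 - 2.3x.
Set SMB = MC: 65.1 - 2.3x = 27.0 + 3.4x → x* = 6.6842.
The welfare-loss triangle has base |x_m − x*| and height MEB(x_m) (the vertical gap between SMB and MC is zero at x* and MEB at x_m).
DWL = ½ × 3.2435 × 18.4881 = 29.9831.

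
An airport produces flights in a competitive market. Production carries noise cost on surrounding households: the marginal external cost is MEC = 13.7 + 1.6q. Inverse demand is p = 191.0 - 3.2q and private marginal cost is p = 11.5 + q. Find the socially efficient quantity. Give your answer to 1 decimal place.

Social marginal cost = private MC + MEC = 25.2 + 2.6q.
Set SMC = demand: 25.2 + 2.6q = 191.0 - 3.2q → q* = 28.5862.

q* = 28.6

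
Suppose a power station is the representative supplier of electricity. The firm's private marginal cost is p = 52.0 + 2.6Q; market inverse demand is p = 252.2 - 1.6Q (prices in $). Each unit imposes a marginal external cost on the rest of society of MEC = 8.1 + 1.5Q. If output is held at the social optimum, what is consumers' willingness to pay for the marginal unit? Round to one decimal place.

P = $198.3

Social marginal cost = private MC + MEC = 60.1 + 4.1Q.
Set SMC = demand: 60.1 + 4.1Q = 252.2 - 1.6Q → Q* = 33.7018.
Consumer price on the demand curve at Q*: 252.2 − 1.6×33.7018 = 198.2771.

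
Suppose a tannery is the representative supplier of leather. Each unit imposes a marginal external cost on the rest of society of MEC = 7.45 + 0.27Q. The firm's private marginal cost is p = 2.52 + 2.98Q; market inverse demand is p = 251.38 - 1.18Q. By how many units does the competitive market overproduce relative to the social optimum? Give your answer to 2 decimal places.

Market equilibrium (private): 2.52 + 2.98Q = 251.38 - 1.18Q → Q_m = 59.8221.
Social marginal cost = private MC + MEC = 9.97 + 3.25Q.
Set SMC = demand: 9.97 + 3.25Q = 251.38 - 1.18Q → Q* = 54.4944.
Gap = |59.8221 − 54.4944| = 5.3277.

5.33 units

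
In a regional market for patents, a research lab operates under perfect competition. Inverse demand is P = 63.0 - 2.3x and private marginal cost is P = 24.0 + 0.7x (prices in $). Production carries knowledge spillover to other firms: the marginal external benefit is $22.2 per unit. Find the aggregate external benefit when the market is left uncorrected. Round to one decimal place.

Market equilibrium (private): 24.0 + 0.7x = 63.0 - 2.3x → x_m = 13.0000.
Total external benefit = MEB × x_m = 22.2 × 13.0000 = 288.6000.

$288.6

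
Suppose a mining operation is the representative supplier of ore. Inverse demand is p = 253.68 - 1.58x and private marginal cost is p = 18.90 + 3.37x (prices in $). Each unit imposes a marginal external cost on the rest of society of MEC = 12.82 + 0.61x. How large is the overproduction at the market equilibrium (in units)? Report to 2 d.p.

Market equilibrium (private): 18.90 + 3.37x = 253.68 - 1.58x → x_m = 47.4303.
Social marginal cost = private MC + MEC = 31.72 + 3.98x.
Set SMC = demand: 31.72 + 3.98x = 253.68 - 1.58x → x* = 39.9209.
Gap = |47.4303 − 39.9209| = 7.5094.

7.51 units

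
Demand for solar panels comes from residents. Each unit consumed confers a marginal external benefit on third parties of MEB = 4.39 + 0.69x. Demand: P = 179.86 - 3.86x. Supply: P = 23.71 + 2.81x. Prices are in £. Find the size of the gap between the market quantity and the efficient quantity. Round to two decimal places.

Market equilibrium (private): 23.71 + 2.81x = 179.86 - 3.86x → x_m = 23.4108.
Social marginal benefit = demand + MEB = 184.25 - 3.17x.
Set SMB = MC: 184.25 - 3.17x = 23.71 + 2.81x → x* = 26.8462.
Gap = |23.4108 − 26.8462| = 3.4354.

3.44 units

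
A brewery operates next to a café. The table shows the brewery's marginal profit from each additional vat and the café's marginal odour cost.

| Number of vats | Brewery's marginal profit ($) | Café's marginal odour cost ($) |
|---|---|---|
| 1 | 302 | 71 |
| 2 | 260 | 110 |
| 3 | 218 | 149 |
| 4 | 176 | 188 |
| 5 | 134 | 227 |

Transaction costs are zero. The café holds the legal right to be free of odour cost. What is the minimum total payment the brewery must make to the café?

Efficient level: marginal profit ≥ marginal odour cost through level 3, so k* = 3.
With the café holding the right, the brewery must at least compensate total damage at k*: 71 + 110 + 149 = 330.

$330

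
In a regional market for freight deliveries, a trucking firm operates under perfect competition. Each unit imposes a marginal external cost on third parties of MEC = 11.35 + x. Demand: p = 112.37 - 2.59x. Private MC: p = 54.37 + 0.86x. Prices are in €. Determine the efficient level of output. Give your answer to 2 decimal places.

x* = 10.48

Social marginal cost = private MC + MEC = 65.72 + 1.86x.
Set SMC = demand: 65.72 + 1.86x = 112.37 - 2.59x → x* = 10.4831.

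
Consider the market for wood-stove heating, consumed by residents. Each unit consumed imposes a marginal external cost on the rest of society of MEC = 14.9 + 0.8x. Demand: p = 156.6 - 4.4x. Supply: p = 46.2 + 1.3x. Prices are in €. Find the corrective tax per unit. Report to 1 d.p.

tax = €26.7 per unit

Social marginal benefit = demand − MEC = 141.7 - 5.2x.
Set SMB = MC: 141.7 - 5.2x = 46.2 + 1.3x → x* = 14.6923.
The Pigouvian tax equals MEC at x*: 14.9 + 0.8×14.6923 = 26.6538.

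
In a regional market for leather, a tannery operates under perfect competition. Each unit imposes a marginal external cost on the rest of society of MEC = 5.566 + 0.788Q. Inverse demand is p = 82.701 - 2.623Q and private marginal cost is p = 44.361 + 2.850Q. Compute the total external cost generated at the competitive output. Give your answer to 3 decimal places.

Market equilibrium (private): 44.361 + 2.850Q = 82.701 - 2.623Q → Q_m = 7.0053.
Total external cost = ∫₀^{Q_m} (5.566 + 0.788Q) dQ = 5.566×7.0053 + ½×0.788×7.0053² = 58.3267.

58.327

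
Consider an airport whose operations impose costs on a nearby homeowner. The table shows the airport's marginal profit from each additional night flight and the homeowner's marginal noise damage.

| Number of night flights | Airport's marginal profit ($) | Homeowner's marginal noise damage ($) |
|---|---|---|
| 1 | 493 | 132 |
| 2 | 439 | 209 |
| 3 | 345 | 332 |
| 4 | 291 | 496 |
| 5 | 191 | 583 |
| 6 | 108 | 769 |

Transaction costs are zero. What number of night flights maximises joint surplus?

Bargaining reaches the level where marginal profit last exceeds marginal noise damage.
That holds through level 3 (345 ≥ 332) but not at 4 (291 < 496).

3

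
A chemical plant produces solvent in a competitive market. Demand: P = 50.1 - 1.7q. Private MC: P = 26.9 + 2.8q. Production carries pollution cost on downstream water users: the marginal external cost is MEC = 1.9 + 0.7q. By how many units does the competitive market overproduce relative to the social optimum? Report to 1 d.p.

Market equilibrium (private): 26.9 + 2.8q = 50.1 - 1.7q → q_m = 5.1556.
Social marginal cost = private MC + MEC = 28.8 + 3.5q.
Set SMC = demand: 28.8 + 3.5q = 50.1 - 1.7q → q* = 4.0962.
Gap = |5.1556 − 4.0962| = 1.0594.

1.1 units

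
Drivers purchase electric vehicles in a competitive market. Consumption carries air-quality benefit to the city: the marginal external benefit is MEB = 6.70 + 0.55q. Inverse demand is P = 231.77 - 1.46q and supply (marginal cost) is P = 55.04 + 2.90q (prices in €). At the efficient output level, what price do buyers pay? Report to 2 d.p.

Social marginal benefit = demand + MEB = 238.47 - 0.91q.
Set SMB = MC: 238.47 - 0.91q = 55.04 + 2.90q → q* = 48.1444.
Consumer price on the demand curve at q*: 231.77 − 1.46×48.1444 = 161.4792.

P = €161.48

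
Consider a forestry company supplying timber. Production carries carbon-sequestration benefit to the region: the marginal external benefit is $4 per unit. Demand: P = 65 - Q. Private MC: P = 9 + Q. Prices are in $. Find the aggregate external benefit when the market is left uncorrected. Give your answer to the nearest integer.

Market equilibrium (private): 9 + Q = 65 - Q → Q_m = 28.0000.
Total external benefit = MEB × Q_m = 4 × 28.0000 = 112.0000.

$112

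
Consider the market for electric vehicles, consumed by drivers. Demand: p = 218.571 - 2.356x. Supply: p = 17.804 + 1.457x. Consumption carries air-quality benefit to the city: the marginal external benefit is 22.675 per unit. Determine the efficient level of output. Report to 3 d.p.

Social marginal benefit = demand + MEB = 241.246 - 2.356x.
Set SMB = MC: 241.246 - 2.356x = 17.804 + 1.457x → x* = 58.6001.

x* = 58.600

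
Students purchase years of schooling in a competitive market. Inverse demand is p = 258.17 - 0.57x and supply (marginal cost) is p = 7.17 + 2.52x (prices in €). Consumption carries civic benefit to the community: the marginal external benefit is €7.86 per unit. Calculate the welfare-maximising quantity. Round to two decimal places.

x* = 83.77

Social marginal benefit = demand + MEB = 266.03 - 0.57x.
Set SMB = MC: 266.03 - 0.57x = 7.17 + 2.52x → x* = 83.7735.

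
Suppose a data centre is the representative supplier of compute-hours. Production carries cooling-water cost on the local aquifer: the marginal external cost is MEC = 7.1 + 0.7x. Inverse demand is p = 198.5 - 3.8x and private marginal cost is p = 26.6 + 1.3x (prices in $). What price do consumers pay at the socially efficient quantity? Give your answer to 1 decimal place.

P = $90.5

Social marginal cost = private MC + MEC = 33.7 + 2.0x.
Set SMC = demand: 33.7 + 2.0x = 198.5 - 3.8x → x* = 28.4138.
Consumer price on the demand curve at x*: 198.5 − 3.8×28.4138 = 90.5276.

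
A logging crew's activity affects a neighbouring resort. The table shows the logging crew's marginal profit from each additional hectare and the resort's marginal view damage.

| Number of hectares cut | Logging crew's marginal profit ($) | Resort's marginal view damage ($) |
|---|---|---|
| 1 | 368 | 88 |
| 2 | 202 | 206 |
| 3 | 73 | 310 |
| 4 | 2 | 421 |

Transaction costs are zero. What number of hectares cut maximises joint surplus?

1

Bargaining reaches the level where marginal profit last exceeds marginal view damage.
That holds through level 1 (368 ≥ 88) but not at 2 (202 < 206).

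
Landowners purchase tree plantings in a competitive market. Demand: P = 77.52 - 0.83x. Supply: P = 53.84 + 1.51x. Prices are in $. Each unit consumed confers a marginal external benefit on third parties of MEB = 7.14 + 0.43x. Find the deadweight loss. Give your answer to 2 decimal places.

Market equilibrium (private): 53.84 + 1.51x = 77.52 - 0.83x → x_m = 10.1197.
Social marginal benefit = demand + MEB = 84.66 - 0.40x.
Set SMB = MC: 84.66 - 0.40x = 53.84 + 1.51x → x* = 16.1361.
The welfare-loss triangle has base |x_m − x*| and height MEB(x_m) (the vertical gap between SMB and MC is zero at x* and MEB at x_m).
DWL = ½ × 6.0164 × 11.4915 = 34.5687.

DWL = $34.57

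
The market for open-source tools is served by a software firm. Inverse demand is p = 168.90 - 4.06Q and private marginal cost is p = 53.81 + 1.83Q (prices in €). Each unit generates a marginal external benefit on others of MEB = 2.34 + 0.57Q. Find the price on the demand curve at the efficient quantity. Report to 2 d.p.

Social marginal cost = private MC − MEB = 51.47 + 1.26Q.
Set SMC = demand: 51.47 + 1.26Q = 168.90 - 4.06Q → Q* = 22.0733.
Consumer price on the demand curve at Q*: 168.90 − 4.06×22.0733 = 79.2824.

P = €79.28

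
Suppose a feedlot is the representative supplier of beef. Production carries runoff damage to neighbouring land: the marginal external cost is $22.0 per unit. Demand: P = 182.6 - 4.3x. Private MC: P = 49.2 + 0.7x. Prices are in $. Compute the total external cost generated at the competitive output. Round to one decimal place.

$587.0

Market equilibrium (private): 49.2 + 0.7x = 182.6 - 4.3x → x_m = 26.6800.
Total external cost = MEC × x_m = 22.0 × 26.6800 = 586.9600.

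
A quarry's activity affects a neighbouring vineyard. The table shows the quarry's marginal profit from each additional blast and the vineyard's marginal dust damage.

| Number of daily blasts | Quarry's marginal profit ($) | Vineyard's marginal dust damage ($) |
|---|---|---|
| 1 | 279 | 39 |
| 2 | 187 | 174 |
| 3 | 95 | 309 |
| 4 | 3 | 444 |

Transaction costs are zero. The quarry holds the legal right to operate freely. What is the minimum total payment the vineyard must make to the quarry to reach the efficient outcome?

$98

Left alone the quarry would choose level 4 (marginal profit stays positive).
Efficient level: k* = 2 (marginal profit ≥ marginal dust damage through 2).
The vineyard must at least cover the quarry's forgone profit from cutting 4→2: 95 + 3 = 98.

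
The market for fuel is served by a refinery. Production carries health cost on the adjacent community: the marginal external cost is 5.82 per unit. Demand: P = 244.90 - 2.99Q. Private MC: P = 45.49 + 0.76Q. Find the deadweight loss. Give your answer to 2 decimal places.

Market equilibrium (private): 45.49 + 0.76Q = 244.90 - 2.99Q → Q_m = 53.1760.
Social marginal cost = private MC + MEC = 51.31 + 0.76Q.
Set SMC = demand: 51.31 + 0.76Q = 244.90 - 2.99Q → Q* = 51.6240.
Height of the DWL triangle at Q_m is SMC(Q_m) − demand(Q_m) = MEC(Q_m) = 5.8200.
DWL = ½ × 1.5520 × 5.8200 = 4.5163.

DWL = 4.52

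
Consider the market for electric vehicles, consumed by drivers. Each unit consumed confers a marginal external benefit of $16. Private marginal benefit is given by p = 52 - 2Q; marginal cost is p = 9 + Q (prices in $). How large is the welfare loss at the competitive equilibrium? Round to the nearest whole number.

Market equilibrium (private): 9 + Q = 52 - 2Q → Q_m = 14.3333.
Social marginal benefit = demand + MEB = 68 - 2Q.
Set SMB = MC: 68 - 2Q = 9 + Q → Q* = 19.6667.
Between Q* and Q_m the wedge SMB − MC runs linearly from 0 to MEB(Q_m), so the loss is a triangle.
DWL = ½ × 5.3334 × 16.0000 = 42.6672.

DWL = $43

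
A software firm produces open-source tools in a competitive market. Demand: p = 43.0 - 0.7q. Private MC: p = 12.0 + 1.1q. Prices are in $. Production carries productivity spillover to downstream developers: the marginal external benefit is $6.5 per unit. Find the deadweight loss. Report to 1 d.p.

Market equilibrium (private): 12.0 + 1.1q = 43.0 - 0.7q → q_m = 17.2222.
Social marginal cost = private MC − MEB = 5.5 + 1.1q.
Set SMC = demand: 5.5 + 1.1q = 43.0 - 0.7q → q* = 20.8333.
Height of the DWL triangle at q_m is demand(q_m) − SMC(q_m) = MEB(q_m) = 6.5000.
DWL = ½ × 3.6111 × 6.5000 = 11.7361.

DWL = $11.7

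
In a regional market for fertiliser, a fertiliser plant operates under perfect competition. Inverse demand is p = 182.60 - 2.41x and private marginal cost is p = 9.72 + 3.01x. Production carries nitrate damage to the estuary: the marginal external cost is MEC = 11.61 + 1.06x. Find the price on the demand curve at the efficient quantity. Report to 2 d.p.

P = 122.62

Social marginal cost = private MC + MEC = 21.33 + 4.07x.
Set SMC = demand: 21.33 + 4.07x = 182.60 - 2.41x → x* = 24.8873.
Consumer price on the demand curve at x*: 182.60 − 2.41×24.8873 = 122.6216.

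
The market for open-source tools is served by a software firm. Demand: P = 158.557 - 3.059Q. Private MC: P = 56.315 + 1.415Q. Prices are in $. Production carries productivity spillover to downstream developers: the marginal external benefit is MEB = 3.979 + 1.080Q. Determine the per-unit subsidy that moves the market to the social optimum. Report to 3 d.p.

Social marginal cost = private MC − MEB = 52.336 + 0.335Q.
Set SMC = demand: 52.336 + 0.335Q = 158.557 - 3.059Q → Q* = 31.2967.
The Pigouvian subsidy equals MEB at Q*: 3.979 + 1.080×31.2967 = 37.7794.

subsidy = $37.779 per unit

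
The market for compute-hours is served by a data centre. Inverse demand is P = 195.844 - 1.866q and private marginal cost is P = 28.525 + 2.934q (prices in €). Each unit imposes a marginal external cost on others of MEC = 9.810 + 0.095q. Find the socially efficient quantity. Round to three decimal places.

Social marginal cost = private MC + MEC = 38.335 + 3.029q.
Set SMC = demand: 38.335 + 3.029q = 195.844 - 1.866q → q* = 32.1775.

q* = 32.178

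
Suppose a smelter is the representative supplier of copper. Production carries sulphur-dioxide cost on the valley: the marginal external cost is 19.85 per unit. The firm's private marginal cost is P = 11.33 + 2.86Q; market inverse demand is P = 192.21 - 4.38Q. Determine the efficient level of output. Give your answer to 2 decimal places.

Social marginal cost = private MC + MEC = 31.18 + 2.86Q.
Set SMC = demand: 31.18 + 2.86Q = 192.21 - 4.38Q → Q* = 22.2417.

Q* = 22.24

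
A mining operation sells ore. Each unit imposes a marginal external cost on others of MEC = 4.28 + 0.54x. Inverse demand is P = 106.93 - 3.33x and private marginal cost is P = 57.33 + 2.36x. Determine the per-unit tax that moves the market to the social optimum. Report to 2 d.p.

tax = 8.21 per unit

Social marginal cost = private MC + MEC = 61.61 + 2.90x.
Set SMC = demand: 61.61 + 2.90x = 106.93 - 3.33x → x* = 7.2745.
The Pigouvian tax equals MEC at x*: 4.28 + 0.54×7.2745 = 8.2082.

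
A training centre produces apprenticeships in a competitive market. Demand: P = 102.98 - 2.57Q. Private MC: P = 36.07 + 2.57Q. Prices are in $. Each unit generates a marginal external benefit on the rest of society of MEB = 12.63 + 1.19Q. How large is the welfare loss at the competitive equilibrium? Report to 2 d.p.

DWL = $100.10

Market equilibrium (private): 36.07 + 2.57Q = 102.98 - 2.57Q → Q_m = 13.0175.
Social marginal cost = private MC − MEB = 23.44 + 1.38Q.
Set SMC = demand: 23.44 + 1.38Q = 102.98 - 2.57Q → Q* = 20.1367.
The welfare-loss triangle has base |Q_m − Q*| and height MEB(Q_m) (the vertical gap between SMC and demand is zero at Q* and MEB at Q_m).
DWL = ½ × 7.1192 × 28.1208 = 100.0988.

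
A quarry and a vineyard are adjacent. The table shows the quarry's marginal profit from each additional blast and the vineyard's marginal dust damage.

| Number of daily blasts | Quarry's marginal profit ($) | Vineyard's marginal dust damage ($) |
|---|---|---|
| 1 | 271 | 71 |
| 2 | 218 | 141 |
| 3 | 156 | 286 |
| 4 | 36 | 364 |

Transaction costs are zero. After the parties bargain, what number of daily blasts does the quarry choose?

2

Bargaining reaches the level where marginal profit last exceeds marginal dust damage.
That holds through level 2 (218 ≥ 141) but not at 3 (156 < 286).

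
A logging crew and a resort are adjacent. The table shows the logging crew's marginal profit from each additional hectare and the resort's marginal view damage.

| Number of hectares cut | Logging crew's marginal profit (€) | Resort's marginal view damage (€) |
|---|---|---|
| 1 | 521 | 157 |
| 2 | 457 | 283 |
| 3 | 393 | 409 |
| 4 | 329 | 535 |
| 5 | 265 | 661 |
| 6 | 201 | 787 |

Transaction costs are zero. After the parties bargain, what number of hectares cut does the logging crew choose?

2

Bargaining reaches the level where marginal profit last exceeds marginal view damage.
That holds through level 2 (457 ≥ 283) but not at 3 (393 < 409).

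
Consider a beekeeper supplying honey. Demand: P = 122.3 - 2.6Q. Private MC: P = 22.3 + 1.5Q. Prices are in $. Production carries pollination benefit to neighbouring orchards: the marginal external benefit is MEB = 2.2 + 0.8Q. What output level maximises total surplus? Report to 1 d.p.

Q* = 31.0

Social marginal cost = private MC − MEB = 20.1 + 0.7Q.
Set SMC = demand: 20.1 + 0.7Q = 122.3 - 2.6Q → Q* = 30.9697.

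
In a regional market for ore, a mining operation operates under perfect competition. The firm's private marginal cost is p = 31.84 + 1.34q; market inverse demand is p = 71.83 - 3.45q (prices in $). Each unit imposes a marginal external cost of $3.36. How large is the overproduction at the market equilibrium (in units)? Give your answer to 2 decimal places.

Market equilibrium (private): 31.84 + 1.34q = 71.83 - 3.45q → q_m = 8.3486.
Social marginal cost = private MC + MEC = 35.20 + 1.34q.
Set SMC = demand: 35.20 + 1.34q = 71.83 - 3.45q → q* = 7.6472.
Gap = |8.3486 − 7.6472| = 0.7014.

0.70 units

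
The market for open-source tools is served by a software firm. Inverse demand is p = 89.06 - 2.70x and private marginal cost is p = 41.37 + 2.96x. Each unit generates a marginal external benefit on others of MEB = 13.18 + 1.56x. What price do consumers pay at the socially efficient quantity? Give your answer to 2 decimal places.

P = 48.97

Social marginal cost = private MC − MEB = 28.19 + 1.40x.
Set SMC = demand: 28.19 + 1.40x = 89.06 - 2.70x → x* = 14.8463.
Consumer price on the demand curve at x*: 89.06 − 2.70×14.8463 = 48.9750.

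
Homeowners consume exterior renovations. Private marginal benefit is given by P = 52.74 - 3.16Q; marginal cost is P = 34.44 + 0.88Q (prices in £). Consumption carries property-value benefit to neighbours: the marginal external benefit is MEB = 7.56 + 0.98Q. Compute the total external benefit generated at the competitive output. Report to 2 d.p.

£44.30

Market equilibrium (private): 34.44 + 0.88Q = 52.74 - 3.16Q → Q_m = 4.5297.
Total external benefit = ∫₀^{Q_m} (7.56 + 0.98Q) dQ = 7.56×4.5297 + ½×0.98×4.5297² = 44.2984.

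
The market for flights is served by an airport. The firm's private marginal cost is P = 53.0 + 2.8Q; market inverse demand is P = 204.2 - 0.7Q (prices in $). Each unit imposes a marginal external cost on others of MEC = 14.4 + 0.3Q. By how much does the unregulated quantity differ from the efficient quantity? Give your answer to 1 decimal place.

7.2 units

Market equilibrium (private): 53.0 + 2.8Q = 204.2 - 0.7Q → Q_m = 43.2000.
Social marginal cost = private MC + MEC = 67.4 + 3.1Q.
Set SMC = demand: 67.4 + 3.1Q = 204.2 - 0.7Q → Q* = 36.0000.
Gap = |43.2000 − 36.0000| = 7.2000.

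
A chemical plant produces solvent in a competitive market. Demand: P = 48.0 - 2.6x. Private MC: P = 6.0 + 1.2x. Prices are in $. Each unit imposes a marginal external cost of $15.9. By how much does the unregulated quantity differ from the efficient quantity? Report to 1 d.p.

4.2 units

Market equilibrium (private): 6.0 + 1.2x = 48.0 - 2.6x → x_m = 11.0526.
Social marginal cost = private MC + MEC = 21.9 + 1.2x.
Set SMC = demand: 21.9 + 1.2x = 48.0 - 2.6x → x* = 6.8684.
Gap = |11.0526 − 6.8684| = 4.1842.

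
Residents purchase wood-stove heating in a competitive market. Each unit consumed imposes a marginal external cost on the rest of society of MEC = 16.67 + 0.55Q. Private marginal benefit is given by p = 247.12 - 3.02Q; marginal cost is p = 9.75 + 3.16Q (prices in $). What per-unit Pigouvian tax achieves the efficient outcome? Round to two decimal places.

tax = $34.71 per unit

Social marginal benefit = demand − MEC = 230.45 - 3.57Q.
Set SMB = MC: 230.45 - 3.57Q = 9.75 + 3.16Q → Q* = 32.7935.
The Pigouvian tax equals MEC at Q*: 16.67 + 0.55×32.7935 = 34.7064.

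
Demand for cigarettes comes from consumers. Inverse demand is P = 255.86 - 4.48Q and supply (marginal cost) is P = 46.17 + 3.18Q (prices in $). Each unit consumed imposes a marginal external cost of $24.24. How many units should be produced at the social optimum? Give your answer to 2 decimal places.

Social marginal benefit = demand − MEC = 231.62 - 4.48Q.
Set SMB = MC: 231.62 - 4.48Q = 46.17 + 3.18Q → Q* = 24.2102.

Q* = 24.21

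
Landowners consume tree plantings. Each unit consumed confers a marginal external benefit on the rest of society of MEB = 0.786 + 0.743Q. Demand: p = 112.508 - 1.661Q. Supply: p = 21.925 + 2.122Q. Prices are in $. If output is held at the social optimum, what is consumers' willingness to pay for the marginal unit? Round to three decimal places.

P = $62.586

Social marginal benefit = demand + MEB = 113.294 - 0.918Q.
Set SMB = MC: 113.294 - 0.918Q = 21.925 + 2.122Q → Q* = 30.0556.
Consumer price on the demand curve at Q*: 112.508 − 1.661×30.0556 = 62.5856.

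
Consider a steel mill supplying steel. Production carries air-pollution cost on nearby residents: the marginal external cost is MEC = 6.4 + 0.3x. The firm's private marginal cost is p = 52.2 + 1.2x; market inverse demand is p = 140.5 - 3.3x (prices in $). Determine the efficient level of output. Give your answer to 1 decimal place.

x* = 17.1

Social marginal cost = private MC + MEC = 58.6 + 1.5x.
Set SMC = demand: 58.6 + 1.5x = 140.5 - 3.3x → x* = 17.0625.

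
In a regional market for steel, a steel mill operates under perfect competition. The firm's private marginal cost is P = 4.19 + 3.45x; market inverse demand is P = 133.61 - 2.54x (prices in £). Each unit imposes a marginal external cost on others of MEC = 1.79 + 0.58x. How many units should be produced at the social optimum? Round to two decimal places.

x* = 19.43

Social marginal cost = private MC + MEC = 5.98 + 4.03x.
Set SMC = demand: 5.98 + 4.03x = 133.61 - 2.54x → x* = 19.4262.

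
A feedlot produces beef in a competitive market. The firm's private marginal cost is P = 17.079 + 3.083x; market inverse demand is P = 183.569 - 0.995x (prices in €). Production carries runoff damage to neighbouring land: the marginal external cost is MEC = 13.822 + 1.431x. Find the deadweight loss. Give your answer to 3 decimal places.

DWL = €473.704

Market equilibrium (private): 17.079 + 3.083x = 183.569 - 0.995x → x_m = 40.8264.
Social marginal cost = private MC + MEC = 30.901 + 4.514x.
Set SMC = demand: 30.901 + 4.514x = 183.569 - 0.995x → x* = 27.7125.
Height of the DWL triangle at x_m is SMC(x_m) − demand(x_m) = MEC(x_m) = 72.2446.
DWL = ½ × 13.1139 × 72.2446 = 473.7042.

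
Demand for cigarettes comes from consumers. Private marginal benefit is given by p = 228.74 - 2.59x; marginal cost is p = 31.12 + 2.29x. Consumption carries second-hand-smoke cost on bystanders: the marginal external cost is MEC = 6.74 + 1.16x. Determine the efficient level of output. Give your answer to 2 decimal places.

Social marginal benefit = demand − MEC = 222.00 - 3.75x.
Set SMB = MC: 222.00 - 3.75x = 31.12 + 2.29x → x* = 31.6026.

x* = 31.60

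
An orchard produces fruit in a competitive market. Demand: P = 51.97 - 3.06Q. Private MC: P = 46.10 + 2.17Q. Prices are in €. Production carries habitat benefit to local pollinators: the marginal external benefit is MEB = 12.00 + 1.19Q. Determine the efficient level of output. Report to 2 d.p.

Q* = 4.42

Social marginal cost = private MC − MEB = 34.10 + 0.98Q.
Set SMC = demand: 34.10 + 0.98Q = 51.97 - 3.06Q → Q* = 4.4233.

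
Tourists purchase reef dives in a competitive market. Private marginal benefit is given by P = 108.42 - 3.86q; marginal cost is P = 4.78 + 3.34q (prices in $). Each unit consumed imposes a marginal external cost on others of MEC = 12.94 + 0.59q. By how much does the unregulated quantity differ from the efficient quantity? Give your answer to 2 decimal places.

2.75 units

Market equilibrium (private): 4.78 + 3.34q = 108.42 - 3.86q → q_m = 14.3944.
Social marginal benefit = demand − MEC = 95.48 - 4.45q.
Set SMB = MC: 95.48 - 4.45q = 4.78 + 3.34q → q* = 11.6431.
Gap = |14.3944 − 11.6431| = 2.7513.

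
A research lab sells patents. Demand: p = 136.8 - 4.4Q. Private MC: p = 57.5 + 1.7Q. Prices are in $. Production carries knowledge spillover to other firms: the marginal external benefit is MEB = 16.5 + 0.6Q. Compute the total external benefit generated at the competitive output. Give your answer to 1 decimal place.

$265.2

Market equilibrium (private): 57.5 + 1.7Q = 136.8 - 4.4Q → Q_m = 13.0000.
Total external benefit = ∫₀^{Q_m} (16.5 + 0.6Q) dQ = 16.5×13.0000 + ½×0.6×13.0000² = 265.2000.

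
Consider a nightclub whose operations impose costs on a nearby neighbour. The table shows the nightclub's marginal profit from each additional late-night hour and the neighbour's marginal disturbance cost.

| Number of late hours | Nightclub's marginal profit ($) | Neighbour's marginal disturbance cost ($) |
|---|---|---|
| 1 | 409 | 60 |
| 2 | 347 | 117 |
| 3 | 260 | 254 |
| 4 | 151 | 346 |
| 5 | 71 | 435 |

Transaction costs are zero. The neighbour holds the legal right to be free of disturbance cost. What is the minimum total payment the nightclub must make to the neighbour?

Efficient level: marginal profit ≥ marginal disturbance cost through level 3, so k* = 3.
With the neighbour holding the right, the nightclub must at least compensate total damage at k*: 60 + 117 + 254 = 431.

$431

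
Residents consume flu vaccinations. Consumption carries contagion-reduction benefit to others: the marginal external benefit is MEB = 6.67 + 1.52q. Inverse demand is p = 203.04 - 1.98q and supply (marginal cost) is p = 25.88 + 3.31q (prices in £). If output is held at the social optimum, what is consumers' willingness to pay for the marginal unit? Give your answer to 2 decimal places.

P = £106.49

Social marginal benefit = demand + MEB = 209.71 - 0.46q.
Set SMB = MC: 209.71 - 0.46q = 25.88 + 3.31q → q* = 48.7613.
Consumer price on the demand curve at q*: 203.04 − 1.98×48.7613 = 106.4926.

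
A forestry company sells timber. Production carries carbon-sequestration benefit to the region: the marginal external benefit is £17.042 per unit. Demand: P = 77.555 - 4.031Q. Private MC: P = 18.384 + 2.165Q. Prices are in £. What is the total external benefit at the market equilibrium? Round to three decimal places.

£162.749

Market equilibrium (private): 18.384 + 2.165Q = 77.555 - 4.031Q → Q_m = 9.5499.
Total external benefit = MEB × Q_m = 17.042 × 9.5499 = 162.7494.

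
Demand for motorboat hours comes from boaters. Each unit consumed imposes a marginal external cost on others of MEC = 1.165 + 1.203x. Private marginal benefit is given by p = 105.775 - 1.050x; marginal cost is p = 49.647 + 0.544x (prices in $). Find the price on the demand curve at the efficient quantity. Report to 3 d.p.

P = $85.142

Social marginal benefit = demand − MEC = 104.610 - 2.253x.
Set SMB = MC: 104.610 - 2.253x = 49.647 + 0.544x → x* = 19.6507.
Consumer price on the demand curve at x*: 105.775 − 1.050×19.6507 = 85.1418.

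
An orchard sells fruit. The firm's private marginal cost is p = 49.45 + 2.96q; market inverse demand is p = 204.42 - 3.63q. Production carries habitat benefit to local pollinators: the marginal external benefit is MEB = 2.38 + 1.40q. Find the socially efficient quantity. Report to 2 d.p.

Social marginal cost = private MC − MEB = 47.07 + 1.56q.
Set SMC = demand: 47.07 + 1.56q = 204.42 - 3.63q → q* = 30.3179.

q* = 30.32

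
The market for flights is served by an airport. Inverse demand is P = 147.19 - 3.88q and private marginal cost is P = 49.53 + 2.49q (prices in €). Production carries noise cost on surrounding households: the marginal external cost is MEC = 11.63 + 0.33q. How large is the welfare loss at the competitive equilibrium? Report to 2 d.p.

DWL = €20.79

Market equilibrium (private): 49.53 + 2.49q = 147.19 - 3.88q → q_m = 15.3312.
Social marginal cost = private MC + MEC = 61.16 + 2.82q.
Set SMC = demand: 61.16 + 2.82q = 147.19 - 3.88q → q* = 12.8403.
The loss is the area between SMC and demand from q* to q_m; with linear curves that's a triangle of height MEC(q_m).
DWL = ½ × 2.4909 × 16.6893 = 20.7857.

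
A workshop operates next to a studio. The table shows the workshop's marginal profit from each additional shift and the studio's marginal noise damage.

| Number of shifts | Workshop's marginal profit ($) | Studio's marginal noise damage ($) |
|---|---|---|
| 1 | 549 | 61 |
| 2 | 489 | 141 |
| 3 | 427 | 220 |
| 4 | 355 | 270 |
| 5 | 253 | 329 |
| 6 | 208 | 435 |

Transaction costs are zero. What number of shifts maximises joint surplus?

4

Bargaining reaches the level where marginal profit last exceeds marginal noise damage.
That holds through level 4 (355 ≥ 270) but not at 5 (253 < 329).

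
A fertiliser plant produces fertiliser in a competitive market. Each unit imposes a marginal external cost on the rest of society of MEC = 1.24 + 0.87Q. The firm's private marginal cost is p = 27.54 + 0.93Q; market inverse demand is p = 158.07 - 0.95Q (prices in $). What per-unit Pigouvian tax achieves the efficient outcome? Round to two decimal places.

tax = $42.14 per unit

Social marginal cost = private MC + MEC = 28.78 + 1.80Q.
Set SMC = demand: 28.78 + 1.80Q = 158.07 - 0.95Q → Q* = 47.0145.
The Pigouvian tax equals MEC at Q*: 1.24 + 0.87×47.0145 = 42.1426.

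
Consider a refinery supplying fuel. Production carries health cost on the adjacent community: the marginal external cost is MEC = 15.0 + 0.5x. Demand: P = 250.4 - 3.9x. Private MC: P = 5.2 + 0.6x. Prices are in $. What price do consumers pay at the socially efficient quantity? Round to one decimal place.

P = $70.8

Social marginal cost = private MC + MEC = 20.2 + 1.1x.
Set SMC = demand: 20.2 + 1.1x = 250.4 - 3.9x → x* = 46.0400.
Consumer price on the demand curve at x*: 250.4 − 3.9×46.0400 = 70.8440.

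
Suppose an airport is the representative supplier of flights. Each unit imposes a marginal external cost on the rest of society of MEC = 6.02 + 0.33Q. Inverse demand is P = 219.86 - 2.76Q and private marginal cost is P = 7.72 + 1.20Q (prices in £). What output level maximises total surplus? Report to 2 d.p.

Q* = 48.05

Social marginal cost = private MC + MEC = 13.74 + 1.53Q.
Set SMC = demand: 13.74 + 1.53Q = 219.86 - 2.76Q → Q* = 48.0466.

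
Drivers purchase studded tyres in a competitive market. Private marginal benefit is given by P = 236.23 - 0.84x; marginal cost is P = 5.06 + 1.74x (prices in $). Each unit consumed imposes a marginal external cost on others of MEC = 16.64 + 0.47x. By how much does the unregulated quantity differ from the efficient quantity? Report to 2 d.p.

Market equilibrium (private): 5.06 + 1.74x = 236.23 - 0.84x → x_m = 89.6008.
Social marginal benefit = demand − MEC = 219.59 - 1.31x.
Set SMB = MC: 219.59 - 1.31x = 5.06 + 1.74x → x* = 70.3377.
Gap = |89.6008 − 70.3377| = 19.2631.

19.26 units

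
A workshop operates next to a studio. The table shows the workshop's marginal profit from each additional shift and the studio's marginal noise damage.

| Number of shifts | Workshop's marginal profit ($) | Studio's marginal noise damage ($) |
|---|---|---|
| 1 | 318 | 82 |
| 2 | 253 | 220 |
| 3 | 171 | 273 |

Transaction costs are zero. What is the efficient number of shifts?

Bargaining reaches the level where marginal profit last exceeds marginal noise damage.
That holds through level 2 (253 ≥ 220) but not at 3 (171 < 273).

2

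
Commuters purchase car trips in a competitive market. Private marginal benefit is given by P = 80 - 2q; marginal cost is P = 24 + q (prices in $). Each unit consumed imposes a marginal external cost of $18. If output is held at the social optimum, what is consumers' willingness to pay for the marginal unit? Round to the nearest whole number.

Social marginal benefit = demand − MEC = 62 - 2q.
Set SMB = MC: 62 - 2q = 24 + q → q* = 12.6667.
Consumer price on the demand curve at q*: 80 − 2×12.6667 = 54.6666.

P = $55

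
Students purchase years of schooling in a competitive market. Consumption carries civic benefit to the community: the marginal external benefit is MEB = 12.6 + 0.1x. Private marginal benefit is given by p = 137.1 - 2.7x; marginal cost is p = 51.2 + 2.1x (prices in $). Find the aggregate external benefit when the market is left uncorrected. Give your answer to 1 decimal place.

$241.5

Market equilibrium (private): 51.2 + 2.1x = 137.1 - 2.7x → x_m = 17.8958.
Total external benefit = ∫₀^{x_m} (12.6 + 0.1x) dx = 12.6×17.8958 + ½×0.1×17.8958² = 241.5001.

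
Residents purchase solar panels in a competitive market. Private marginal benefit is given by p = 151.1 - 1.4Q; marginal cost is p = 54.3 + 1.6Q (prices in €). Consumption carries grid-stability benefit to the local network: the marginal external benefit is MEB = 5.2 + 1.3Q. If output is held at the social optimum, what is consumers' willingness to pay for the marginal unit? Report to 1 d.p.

Social marginal benefit = demand + MEB = 156.3 - 0.1Q.
Set SMB = MC: 156.3 - 0.1Q = 54.3 + 1.6Q → Q* = 60.0000.
Consumer price on the demand curve at Q*: 151.1 − 1.4×60.0000 = 67.1000.

P = €67.1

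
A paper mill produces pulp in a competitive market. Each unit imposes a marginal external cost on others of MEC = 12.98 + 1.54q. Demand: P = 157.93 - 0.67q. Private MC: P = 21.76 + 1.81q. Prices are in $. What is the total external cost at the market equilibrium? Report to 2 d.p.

Market equilibrium (private): 21.76 + 1.81q = 157.93 - 0.67q → q_m = 54.9073.
Total external cost = ∫₀^{q_m} (12.98 + 1.54q) dq = 12.98×54.9073 + ½×1.54×54.9073² = 3034.1017.

$3034.10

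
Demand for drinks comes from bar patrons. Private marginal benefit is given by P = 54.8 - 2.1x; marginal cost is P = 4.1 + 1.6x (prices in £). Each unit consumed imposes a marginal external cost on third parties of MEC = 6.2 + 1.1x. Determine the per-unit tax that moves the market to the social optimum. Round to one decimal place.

Social marginal benefit = demand − MEC = 48.6 - 3.2x.
Set SMB = MC: 48.6 - 3.2x = 4.1 + 1.6x → x* = 9.2708.
The Pigouvian tax equals MEC at x*: 6.2 + 1.1×9.2708 = 16.3979.

tax = £16.4 per unit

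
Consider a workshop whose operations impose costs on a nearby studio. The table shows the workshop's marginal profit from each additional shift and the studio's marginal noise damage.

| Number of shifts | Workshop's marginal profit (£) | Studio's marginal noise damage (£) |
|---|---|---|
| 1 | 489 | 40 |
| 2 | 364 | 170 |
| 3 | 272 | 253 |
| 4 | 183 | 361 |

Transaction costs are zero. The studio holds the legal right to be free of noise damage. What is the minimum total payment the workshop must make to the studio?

Efficient level: marginal profit ≥ marginal noise damage through level 3, so k* = 3.
With the studio holding the right, the workshop must at least compensate total damage at k*: 40 + 170 + 253 = 463.

£463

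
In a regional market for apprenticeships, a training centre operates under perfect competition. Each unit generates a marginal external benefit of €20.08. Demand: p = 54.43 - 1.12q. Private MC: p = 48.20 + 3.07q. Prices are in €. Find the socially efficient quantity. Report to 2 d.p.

q* = 6.28

Social marginal cost = private MC − MEB = 28.12 + 3.07q.
Set SMC = demand: 28.12 + 3.07q = 54.43 - 1.12q → q* = 6.2792.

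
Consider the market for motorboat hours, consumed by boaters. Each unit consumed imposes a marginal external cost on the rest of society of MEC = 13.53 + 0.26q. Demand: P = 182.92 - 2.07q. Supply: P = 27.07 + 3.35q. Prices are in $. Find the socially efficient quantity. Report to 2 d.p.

q* = 25.06

Social marginal benefit = demand − MEC = 169.39 - 2.33q.
Set SMB = MC: 169.39 - 2.33q = 27.07 + 3.35q → q* = 25.0563.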